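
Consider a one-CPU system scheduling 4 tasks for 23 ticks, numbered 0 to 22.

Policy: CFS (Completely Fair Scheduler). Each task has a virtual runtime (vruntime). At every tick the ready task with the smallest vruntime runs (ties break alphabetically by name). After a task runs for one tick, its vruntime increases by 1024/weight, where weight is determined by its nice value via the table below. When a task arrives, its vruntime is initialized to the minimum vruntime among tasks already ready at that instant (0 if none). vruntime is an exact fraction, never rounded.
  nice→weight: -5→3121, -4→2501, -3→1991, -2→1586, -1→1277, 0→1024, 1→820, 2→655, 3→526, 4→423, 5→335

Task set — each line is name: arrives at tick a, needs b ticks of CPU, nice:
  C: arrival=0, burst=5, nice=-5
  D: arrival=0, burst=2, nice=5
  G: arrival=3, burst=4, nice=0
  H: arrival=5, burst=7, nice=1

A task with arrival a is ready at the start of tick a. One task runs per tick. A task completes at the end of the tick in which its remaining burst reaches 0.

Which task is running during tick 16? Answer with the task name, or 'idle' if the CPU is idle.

running at tick 16 = H

t=0: vr[C=0 D=0] → run C
t=1: vr[C=1024/3121 D=0] → run D
t=2: vr[C=1024/3121 D=1024/335] → run C
t=3: vr[C=2048/3121 D=1024/335 G=2048/3121] → run C
t=4: vr[C=3072/3121 D=1024/335 G=2048/3121] → run G
t=5: vr[C=3072/3121 D=1024/335 G=5169/3121 H=3072/3121] → run C
t=6: vr[C=4096/3121 D=1024/335 G=5169/3121 H=3072/3121] → run H
t=7: vr[C=4096/3121 D=1024/335 G=5169/3121 H=1428736/639805] → run C
t=8: vr[D=1024/335 G=5169/3121 H=1428736/639805] → run G
t=9: vr[D=1024/335 G=8290/3121 H=1428736/639805] → run H
t=10: vr[D=1024/335 G=8290/3121 H=2227712/639805] → run G
t=11: vr[D=1024/335 G=11411/3121 H=2227712/639805] → run D
t=12: vr[G=11411/3121 H=2227712/639805] → run H
t=13: vr[G=11411/3121 H=3026688/639805] → run G
t=14: vr[H=3026688/639805] → run H
t=15: vr[H=3825664/639805] → run H
t=16: vr[H=924928/127961] → run H
t=17: vr[H=5423616/639805] → run H
t=18: (idle)
t=19: (idle)
t=20: (idle)
t=21: (idle)
t=22: (idle)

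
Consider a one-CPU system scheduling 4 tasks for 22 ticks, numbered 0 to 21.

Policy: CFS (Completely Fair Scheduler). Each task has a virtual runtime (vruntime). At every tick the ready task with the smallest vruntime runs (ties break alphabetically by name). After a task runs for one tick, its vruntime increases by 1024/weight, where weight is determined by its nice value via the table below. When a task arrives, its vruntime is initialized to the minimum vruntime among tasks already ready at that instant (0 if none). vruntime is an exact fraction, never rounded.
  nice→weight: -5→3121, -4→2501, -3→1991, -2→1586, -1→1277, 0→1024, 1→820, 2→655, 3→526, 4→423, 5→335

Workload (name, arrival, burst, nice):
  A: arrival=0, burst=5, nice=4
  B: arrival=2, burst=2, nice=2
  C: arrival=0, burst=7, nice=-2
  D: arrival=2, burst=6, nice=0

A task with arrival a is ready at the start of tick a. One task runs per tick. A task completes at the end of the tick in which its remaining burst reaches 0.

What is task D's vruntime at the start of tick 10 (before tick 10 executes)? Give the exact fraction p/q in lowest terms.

vruntime(D, start of tick 10) = 2098/793

t=0: vr[A=0 C=0] → run A
t=1: vr[A=1024/423 C=0] → run C
t=2: vr[A=1024/423 B=512/793 C=512/793 D=512/793] → run B
t=3: vr[A=1024/423 B=1147392/519415 C=512/793 D=512/793] → run C
t=4: vr[A=1024/423 B=1147392/519415 C=1024/793 D=512/793] → run D
t=5: vr[A=1024/423 B=1147392/519415 C=1024/793 D=1305/793] → run C
t=6: vr[A=1024/423 B=1147392/519415 C=1536/793 D=1305/793] → run D
t=7: vr[A=1024/423 B=1147392/519415 C=1536/793 D=2098/793] → run C
t=8: vr[A=1024/423 B=1147392/519415 C=2048/793 D=2098/793] → run B
t=9: vr[A=1024/423 C=2048/793 D=2098/793] → run A
t=10: vr[A=2048/423 C=2048/793 D=2098/793] → run C
t=11: vr[A=2048/423 C=2560/793 D=2098/793] → run D
t=12: vr[A=2048/423 C=2560/793 D=2891/793] → run C
t=13: vr[A=2048/423 C=3072/793 D=2891/793] → run D
t=14: vr[A=2048/423 C=3072/793 D=3684/793] → run C
t=15: vr[A=2048/423 D=3684/793] → run D
t=16: vr[A=2048/423 D=4477/793] → run A
t=17: vr[A=1024/141 D=4477/793] → run D
t=18: vr[A=1024/141] → run A
t=19: vr[A=4096/423] → run A
t=20: (idle)
t=21: (idle)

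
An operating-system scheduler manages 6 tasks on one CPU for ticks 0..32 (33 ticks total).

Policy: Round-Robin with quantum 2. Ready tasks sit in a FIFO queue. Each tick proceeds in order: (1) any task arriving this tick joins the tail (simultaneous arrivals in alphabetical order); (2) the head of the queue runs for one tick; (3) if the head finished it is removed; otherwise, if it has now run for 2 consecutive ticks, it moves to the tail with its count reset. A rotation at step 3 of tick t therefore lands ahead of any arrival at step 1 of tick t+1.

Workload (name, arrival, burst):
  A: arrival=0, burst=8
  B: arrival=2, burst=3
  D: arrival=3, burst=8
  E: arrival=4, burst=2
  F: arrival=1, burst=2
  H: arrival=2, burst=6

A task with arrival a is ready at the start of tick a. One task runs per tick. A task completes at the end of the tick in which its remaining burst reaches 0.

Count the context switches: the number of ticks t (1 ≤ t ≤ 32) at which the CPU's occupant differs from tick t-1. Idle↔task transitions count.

context switches = 14

t=0: queue=[A] q_used=0 → run A
t=1: queue=[A,F] q_used=1 → run A
t=2: queue=[F,A,B,H] q_used=0 → run F
t=3: queue=[F,A,B,H,D] q_used=1 → run F
t=4: queue=[A,B,H,D,E] q_used=0 → run A
t=5: queue=[A,B,H,D,E] q_used=1 → run A
t=6: queue=[B,H,D,E,A] q_used=0 → run B
t=7: queue=[B,H,D,E,A] q_used=1 → run B
t=8: queue=[H,D,E,A,B] q_used=0 → run H
t=9: queue=[H,D,E,A,B] q_used=1 → run H
t=10: queue=[D,E,A,B,H] q_used=0 → run D
t=11: queue=[D,E,A,B,H] q_used=1 → run D
t=12: queue=[E,A,B,H,D] q_used=0 → run E
t=13: queue=[E,A,B,H,D] q_used=1 → run E
t=14: queue=[A,B,H,D] q_used=0 → run A
t=15: queue=[A,B,H,D] q_used=1 → run A
t=16: queue=[B,H,D,A] q_used=0 → run B
t=17: queue=[H,D,A] q_used=0 → run H
t=18: queue=[H,D,A] q_used=1 → run H
t=19: queue=[D,A,H] q_used=0 → run D
t=20: queue=[D,A,H] q_used=1 → run D
t=21: queue=[A,H,D] q_used=0 → run A
t=22: queue=[A,H,D] q_used=1 → run A
t=23: queue=[H,D] q_used=0 → run H
t=24: queue=[H,D] q_used=1 → run H
t=25: queue=[D] q_used=0 → run D
t=26: queue=[D] q_used=1 → run D
t=27: queue=[D] q_used=0 → run D
t=28: queue=[D] q_used=1 → run D
t=29: (idle)
t=30: (idle)
t=31: (idle)
t=32: (idle)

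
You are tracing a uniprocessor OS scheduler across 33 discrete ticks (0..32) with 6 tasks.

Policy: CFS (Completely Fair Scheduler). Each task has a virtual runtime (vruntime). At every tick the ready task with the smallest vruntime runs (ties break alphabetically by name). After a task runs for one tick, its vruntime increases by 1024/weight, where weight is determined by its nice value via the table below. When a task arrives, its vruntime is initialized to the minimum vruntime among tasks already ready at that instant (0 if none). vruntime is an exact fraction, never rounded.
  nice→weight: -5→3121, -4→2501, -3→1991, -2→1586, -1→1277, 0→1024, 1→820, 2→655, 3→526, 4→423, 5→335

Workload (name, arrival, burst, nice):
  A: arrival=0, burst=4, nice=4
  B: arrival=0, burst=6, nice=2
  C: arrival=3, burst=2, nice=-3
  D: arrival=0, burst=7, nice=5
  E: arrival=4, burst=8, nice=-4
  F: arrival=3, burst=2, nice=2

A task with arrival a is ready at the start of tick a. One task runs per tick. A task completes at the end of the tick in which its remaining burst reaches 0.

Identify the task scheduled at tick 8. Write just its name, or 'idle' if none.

t=0: vr[A=0 B=0 D=0] → run A
t=1: vr[A=1024/423 B=0 D=0] → run B
t=2: vr[A=1024/423 B=1024/655 D=0] → run D
t=3: vr[A=1024/423 B=1024/655 C=1024/655 D=1024/335 F=1024/655] → run B
t=4: vr[A=1024/423 B=2048/655 C=1024/655 D=1024/335 E=1024/655 F=1024/655] → run C
t=5: vr[A=1024/423 B=2048/655 C=2709504/1304105 D=1024/335 E=1024/655 F=1024/655] → run E
t=6: vr[A=1024/423 B=2048/655 C=2709504/1304105 D=1024/335 E=3231744/1638155 F=1024/655] → run F
t=7: vr[A=1024/423 B=2048/655 C=2709504/1304105 D=1024/335 E=3231744/1638155 F=2048/655] → run E
t=8: vr[A=1024/423 B=2048/655 C=2709504/1304105 D=1024/335 E=3902464/1638155 F=2048/655] → run C
t=9: vr[A=1024/423 B=2048/655 D=1024/335 E=3902464/1638155 F=2048/655] → run E
t=10: vr[A=1024/423 B=2048/655 D=1024/335 E=4573184/1638155 F=2048/655] → run A
t=11: vr[A=2048/423 B=2048/655 D=1024/335 E=4573184/1638155 F=2048/655] → run E
t=12: vr[A=2048/423 B=2048/655 D=1024/335 E=5243904/1638155 F=2048/655] → run D
t=13: vr[A=2048/423 B=2048/655 D=2048/335 E=5243904/1638155 F=2048/655] → run B
t=14: vr[A=2048/423 B=3072/655 D=2048/335 E=5243904/1638155 F=2048/655] → run F
t=15: vr[A=2048/423 B=3072/655 D=2048/335 E=5243904/1638155] → run E
t=16: vr[A=2048/423 B=3072/655 D=2048/335 E=5914624/1638155] → run E
t=17: vr[A=2048/423 B=3072/655 D=2048/335 E=6585344/1638155] → run E
t=18: vr[A=2048/423 B=3072/655 D=2048/335 E=7256064/1638155] → run E
t=19: vr[A=2048/423 B=3072/655 D=2048/335] → run B
t=20: vr[A=2048/423 B=4096/655 D=2048/335] → run A
t=21: vr[A=1024/141 B=4096/655 D=2048/335] → run D
t=22: vr[A=1024/141 B=4096/655 D=3072/335] → run B
t=23: vr[A=1024/141 B=1024/131 D=3072/335] → run A
t=24: vr[B=1024/131 D=3072/335] → run B
t=25: vr[D=3072/335] → run D
t=26: vr[D=4096/335] → run D
t=27: vr[D=1024/67] → run D
t=28: vr[D=6144/335] → run D
t=29: (idle)
t=30: (idle)
t=31: (idle)
t=32: (idle)

running at tick 8 = C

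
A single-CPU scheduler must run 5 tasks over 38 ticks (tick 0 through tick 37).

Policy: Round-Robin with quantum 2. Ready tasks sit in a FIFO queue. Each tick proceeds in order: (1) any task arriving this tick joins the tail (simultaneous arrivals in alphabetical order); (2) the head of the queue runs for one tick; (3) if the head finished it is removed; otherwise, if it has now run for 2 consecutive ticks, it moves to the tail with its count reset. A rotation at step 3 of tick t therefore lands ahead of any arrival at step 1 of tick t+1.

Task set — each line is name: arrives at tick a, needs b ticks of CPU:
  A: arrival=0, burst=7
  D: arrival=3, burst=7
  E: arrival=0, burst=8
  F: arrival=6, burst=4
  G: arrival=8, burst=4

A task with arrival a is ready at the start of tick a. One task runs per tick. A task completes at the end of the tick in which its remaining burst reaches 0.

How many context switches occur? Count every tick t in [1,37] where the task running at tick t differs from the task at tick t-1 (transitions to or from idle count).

context switches = 16

t=0: queue=[A,E] q_used=0 → run A
t=1: queue=[A,E] q_used=1 → run A
t=2: queue=[E,A] q_used=0 → run E
t=3: queue=[E,A,D] q_used=1 → run E
t=4: queue=[A,D,E] q_used=0 → run A
t=5: queue=[A,D,E] q_used=1 → run A
t=6: queue=[D,E,A,F] q_used=0 → run D
t=7: queue=[D,E,A,F] q_used=1 → run D
t=8: queue=[E,A,F,D,G] q_used=0 → run E
t=9: queue=[E,A,F,D,G] q_used=1 → run E
t=10: queue=[A,F,D,G,E] q_used=0 → run A
t=11: queue=[A,F,D,G,E] q_used=1 → run A
t=12: queue=[F,D,G,E,A] q_used=0 → run F
t=13: queue=[F,D,G,E,A] q_used=1 → run F
t=14: queue=[D,G,E,A,F] q_used=0 → run D
t=15: queue=[D,G,E,A,F] q_used=1 → run D
t=16: queue=[G,E,A,F,D] q_used=0 → run G
t=17: queue=[G,E,A,F,D] q_used=1 → run G
t=18: queue=[E,A,F,D,G] q_used=0 → run E
t=19: queue=[E,A,F,D,G] q_used=1 → run E
t=20: queue=[A,F,D,G,E] q_used=0 → run A
t=21: queue=[F,D,G,E] q_used=0 → run F
t=22: queue=[F,D,G,E] q_used=1 → run F
t=23: queue=[D,G,E] q_used=0 → run D
t=24: queue=[D,G,E] q_used=1 → run D
t=25: queue=[G,E,D] q_used=0 → run G
t=26: queue=[G,E,D] q_used=1 → run G
t=27: queue=[E,D] q_used=0 → run E
t=28: queue=[E,D] q_used=1 → run E
t=29: queue=[D] q_used=0 → run D
t=30: (idle)
t=31: (idle)
t=32: (idle)
t=33: (idle)
t=34: (idle)
t=35: (idle)
t=36: (idle)
t=37: (idle)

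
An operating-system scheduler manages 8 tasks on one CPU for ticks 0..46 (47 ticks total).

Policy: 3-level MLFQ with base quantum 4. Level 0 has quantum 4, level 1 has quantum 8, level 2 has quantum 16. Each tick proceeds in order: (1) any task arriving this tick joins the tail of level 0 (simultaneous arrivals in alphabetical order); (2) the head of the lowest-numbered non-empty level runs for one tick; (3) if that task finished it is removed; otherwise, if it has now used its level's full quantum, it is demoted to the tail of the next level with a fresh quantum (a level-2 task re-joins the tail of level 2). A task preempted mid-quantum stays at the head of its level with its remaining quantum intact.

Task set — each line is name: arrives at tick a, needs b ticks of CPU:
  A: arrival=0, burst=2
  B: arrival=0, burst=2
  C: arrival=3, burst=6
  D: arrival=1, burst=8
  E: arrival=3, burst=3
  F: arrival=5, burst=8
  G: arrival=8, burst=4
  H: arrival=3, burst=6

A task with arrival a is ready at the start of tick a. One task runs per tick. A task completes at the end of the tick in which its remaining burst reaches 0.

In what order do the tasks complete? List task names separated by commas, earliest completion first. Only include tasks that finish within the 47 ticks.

completion order = A, B, E, G, D, C, H, F

t=0: L0/L1/L2 = AB/-/- → run A
t=1: L0/L1/L2 = ABD/-/- → run A
t=2: L0/L1/L2 = BD/-/- → run B
t=3: L0/L1/L2 = BDCEH/-/- → run B
t=4: L0/L1/L2 = DCEH/-/- → run D
t=5: L0/L1/L2 = DCEHF/-/- → run D
t=6: L0/L1/L2 = DCEHF/-/- → run D
t=7: L0/L1/L2 = DCEHF/-/- → run D
t=8: L0/L1/L2 = CEHFG/D/- → run C
t=9: L0/L1/L2 = CEHFG/D/- → run C
t=10: L0/L1/L2 = CEHFG/D/- → run C
t=11: L0/L1/L2 = CEHFG/D/- → run C
t=12: L0/L1/L2 = EHFG/DC/- → run E
t=13: L0/L1/L2 = EHFG/DC/- → run E
t=14: L0/L1/L2 = EHFG/DC/- → run E
t=15: L0/L1/L2 = HFG/DC/- → run H
t=16: L0/L1/L2 = HFG/DC/- → run H
t=17: L0/L1/L2 = HFG/DC/- → run H
t=18: L0/L1/L2 = HFG/DC/- → run H
t=19: L0/L1/L2 = FG/DCH/- → run F
t=20: L0/L1/L2 = FG/DCH/- → run F
t=21: L0/L1/L2 = FG/DCH/- → run F
t=22: L0/L1/L2 = FG/DCH/- → run F
t=23: L0/L1/L2 = G/DCHF/- → run G
t=24: L0/L1/L2 = G/DCHF/- → run G
t=25: L0/L1/L2 = G/DCHF/- → run G
t=26: L0/L1/L2 = G/DCHF/- → run G
t=27: L0/L1/L2 = -/DCHF/- → run D
t=28: L0/L1/L2 = -/DCHF/- → run D
t=29: L0/L1/L2 = -/DCHF/- → run D
t=30: L0/L1/L2 = -/DCHF/- → run D
t=31: L0/L1/L2 = -/CHF/- → run C
t=32: L0/L1/L2 = -/CHF/- → run C
t=33: L0/L1/L2 = -/HF/- → run H
t=34: L0/L1/L2 = -/HF/- → run H
t=35: L0/L1/L2 = -/F/- → run F
t=36: L0/L1/L2 = -/F/- → run F
t=37: L0/L1/L2 = -/F/- → run F
t=38: L0/L1/L2 = -/F/- → run F
t=39: (idle)
t=40: (idle)
t=41: (idle)
t=42: (idle)
t=43: (idle)
t=44: (idle)
t=45: (idle)
t=46: (idle)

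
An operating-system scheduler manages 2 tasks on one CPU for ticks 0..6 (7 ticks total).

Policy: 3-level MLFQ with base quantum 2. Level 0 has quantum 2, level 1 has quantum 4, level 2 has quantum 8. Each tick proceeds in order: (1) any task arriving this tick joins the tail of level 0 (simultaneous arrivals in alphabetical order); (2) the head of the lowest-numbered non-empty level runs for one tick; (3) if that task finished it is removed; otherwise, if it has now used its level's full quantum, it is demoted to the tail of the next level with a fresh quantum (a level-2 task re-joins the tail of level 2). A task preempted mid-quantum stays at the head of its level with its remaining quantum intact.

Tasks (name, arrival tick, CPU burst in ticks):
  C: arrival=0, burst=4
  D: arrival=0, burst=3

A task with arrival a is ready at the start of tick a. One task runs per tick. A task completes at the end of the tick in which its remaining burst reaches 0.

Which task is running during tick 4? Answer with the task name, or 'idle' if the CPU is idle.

t=0: L0/L1/L2 = CD/-/- → run C
t=1: L0/L1/L2 = CD/-/- → run C
t=2: L0/L1/L2 = D/C/- → run D
t=3: L0/L1/L2 = D/C/- → run D
t=4: L0/L1/L2 = -/CD/- → run C
t=5: L0/L1/L2 = -/CD/- → run C
t=6: L0/L1/L2 = -/D/- → run D

running at tick 4 = C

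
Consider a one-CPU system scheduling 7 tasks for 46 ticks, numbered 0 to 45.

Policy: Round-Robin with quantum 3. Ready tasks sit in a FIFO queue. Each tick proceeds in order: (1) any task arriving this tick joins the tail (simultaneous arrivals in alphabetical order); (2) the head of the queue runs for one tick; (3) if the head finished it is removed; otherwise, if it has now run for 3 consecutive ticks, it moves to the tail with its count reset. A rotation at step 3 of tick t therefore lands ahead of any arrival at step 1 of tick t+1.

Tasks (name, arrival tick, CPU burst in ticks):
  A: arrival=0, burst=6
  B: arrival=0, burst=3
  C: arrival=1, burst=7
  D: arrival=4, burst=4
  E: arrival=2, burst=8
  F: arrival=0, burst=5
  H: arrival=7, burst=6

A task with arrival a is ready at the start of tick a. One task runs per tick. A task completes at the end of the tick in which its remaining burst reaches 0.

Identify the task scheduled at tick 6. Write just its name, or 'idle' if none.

t=0: queue=[A,B,F] q_used=0 → run A
t=1: queue=[A,B,F,C] q_used=1 → run A
t=2: queue=[A,B,F,C,E] q_used=2 → run A
t=3: queue=[B,F,C,E,A] q_used=0 → run B
t=4: queue=[B,F,C,E,A,D] q_used=1 → run B
t=5: queue=[B,F,C,E,A,D] q_used=2 → run B
t=6: queue=[F,C,E,A,D] q_used=0 → run F
t=7: queue=[F,C,E,A,D,H] q_used=1 → run F
t=8: queue=[F,C,E,A,D,H] q_used=2 → run F
t=9: queue=[C,E,A,D,H,F] q_used=0 → run C
t=10: queue=[C,E,A,D,H,F] q_used=1 → run C
t=11: queue=[C,E,A,D,H,F] q_used=2 → run C
t=12: queue=[E,A,D,H,F,C] q_used=0 → run E
t=13: queue=[E,A,D,H,F,C] q_used=1 → run E
t=14: queue=[E,A,D,H,F,C] q_used=2 → run E
t=15: queue=[A,D,H,F,C,E] q_used=0 → run A
t=16: queue=[A,D,H,F,C,E] q_used=1 → run A
t=17: queue=[A,D,H,F,C,E] q_used=2 → run A
t=18: queue=[D,H,F,C,E] q_used=0 → run D
t=19: queue=[D,H,F,C,E] q_used=1 → run D
t=20: queue=[D,H,F,C,E] q_used=2 → run D
t=21: queue=[H,F,C,E,D] q_used=0 → run H
t=22: queue=[H,F,C,E,D] q_used=1 → run H
t=23: queue=[H,F,C,E,D] q_used=2 → run H
t=24: queue=[F,C,E,D,H] q_used=0 → run F
t=25: queue=[F,C,E,D,H] q_used=1 → run F
t=26: queue=[C,E,D,H] q_used=0 → run C
t=27: queue=[C,E,D,H] q_used=1 → run C
t=28: queue=[C,E,D,H] q_used=2 → run C
t=29: queue=[E,D,H,C] q_used=0 → run E
t=30: queue=[E,D,H,C] q_used=1 → run E
t=31: queue=[E,D,H,C] q_used=2 → run E
t=32: queue=[D,H,C,E] q_used=0 → run D
t=33: queue=[H,C,E] q_used=0 → run H
t=34: queue=[H,C,E] q_used=1 → run H
t=35: queue=[H,C,E] q_used=2 → run H
t=36: queue=[C,E] q_used=0 → run C
t=37: queue=[E] q_used=0 → run E
t=38: queue=[E] q_used=1 → run E
t=39: (idle)
t=40: (idle)
t=41: (idle)
t=42: (idle)
t=43: (idle)
t=44: (idle)
t=45: (idle)

running at tick 6 = F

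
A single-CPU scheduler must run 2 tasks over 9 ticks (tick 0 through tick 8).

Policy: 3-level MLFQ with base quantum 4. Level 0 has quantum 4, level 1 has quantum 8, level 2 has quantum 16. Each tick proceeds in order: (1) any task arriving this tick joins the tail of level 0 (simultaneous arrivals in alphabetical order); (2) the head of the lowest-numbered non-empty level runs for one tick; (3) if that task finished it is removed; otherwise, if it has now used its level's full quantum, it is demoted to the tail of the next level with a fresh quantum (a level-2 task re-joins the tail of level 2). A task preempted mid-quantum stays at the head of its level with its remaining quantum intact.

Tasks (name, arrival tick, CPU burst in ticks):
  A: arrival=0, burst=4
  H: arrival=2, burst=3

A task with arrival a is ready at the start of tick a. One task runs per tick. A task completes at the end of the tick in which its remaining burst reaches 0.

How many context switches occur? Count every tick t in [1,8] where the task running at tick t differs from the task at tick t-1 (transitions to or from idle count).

t=0: L0/L1/L2 = A/-/- → run A
t=1: L0/L1/L2 = A/-/- → run A
t=2: L0/L1/L2 = AH/-/- → run A
t=3: L0/L1/L2 = AH/-/- → run A
t=4: L0/L1/L2 = H/-/- → run H
t=5: L0/L1/L2 = H/-/- → run H
t=6: L0/L1/L2 = H/-/- → run H
t=7: (idle)
t=8: (idle)

context switches = 2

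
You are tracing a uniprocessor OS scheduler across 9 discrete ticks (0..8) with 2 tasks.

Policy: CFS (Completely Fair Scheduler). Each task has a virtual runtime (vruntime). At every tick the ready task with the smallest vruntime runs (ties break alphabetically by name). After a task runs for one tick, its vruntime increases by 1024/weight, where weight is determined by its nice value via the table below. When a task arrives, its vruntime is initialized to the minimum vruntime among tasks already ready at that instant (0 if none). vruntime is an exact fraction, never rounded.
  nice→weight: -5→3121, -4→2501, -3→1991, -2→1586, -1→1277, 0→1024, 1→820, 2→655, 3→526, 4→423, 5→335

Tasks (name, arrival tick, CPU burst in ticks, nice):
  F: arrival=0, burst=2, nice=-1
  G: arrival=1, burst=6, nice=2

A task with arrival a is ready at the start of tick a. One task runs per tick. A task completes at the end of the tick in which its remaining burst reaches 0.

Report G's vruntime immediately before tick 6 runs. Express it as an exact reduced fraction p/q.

vruntime(G, start of tick 6) = 5901312/836435

t=0: vr[F=0] → run F
t=1: vr[F=1024/1277 G=1024/1277] → run F
t=2: vr[G=1024/1277] → run G
t=3: vr[G=1978368/836435] → run G
t=4: vr[G=3286016/836435] → run G
t=5: vr[G=4593664/836435] → run G
t=6: vr[G=5901312/836435] → run G
t=7: vr[G=1441792/167287] → run G
t=8: (idle)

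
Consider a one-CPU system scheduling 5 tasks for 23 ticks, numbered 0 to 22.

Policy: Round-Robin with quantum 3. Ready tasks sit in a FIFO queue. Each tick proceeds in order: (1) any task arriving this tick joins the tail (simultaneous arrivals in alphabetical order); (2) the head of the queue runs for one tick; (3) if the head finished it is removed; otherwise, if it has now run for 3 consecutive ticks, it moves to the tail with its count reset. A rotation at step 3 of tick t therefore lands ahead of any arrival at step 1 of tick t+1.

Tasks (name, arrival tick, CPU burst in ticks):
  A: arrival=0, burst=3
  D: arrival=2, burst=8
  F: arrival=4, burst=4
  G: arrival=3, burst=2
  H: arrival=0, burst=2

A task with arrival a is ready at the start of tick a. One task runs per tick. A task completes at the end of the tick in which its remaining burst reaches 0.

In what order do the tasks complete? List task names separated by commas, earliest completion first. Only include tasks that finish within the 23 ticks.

completion order = A, H, G, F, D

t=0: queue=[A,H] q_used=0 → run A
t=1: queue=[A,H] q_used=1 → run A
t=2: queue=[A,H,D] q_used=2 → run A
t=3: queue=[H,D,G] q_used=0 → run H
t=4: queue=[H,D,G,F] q_used=1 → run H
t=5: queue=[D,G,F] q_used=0 → run D
t=6: queue=[D,G,F] q_used=1 → run D
t=7: queue=[D,G,F] q_used=2 → run D
t=8: queue=[G,F,D] q_used=0 → run G
t=9: queue=[G,F,D] q_used=1 → run G
t=10: queue=[F,D] q_used=0 → run F
t=11: queue=[F,D] q_used=1 → run F
t=12: queue=[F,D] q_used=2 → run F
t=13: queue=[D,F] q_used=0 → run D
t=14: queue=[D,F] q_used=1 → run D
t=15: queue=[D,F] q_used=2 → run D
t=16: queue=[F,D] q_used=0 → run F
t=17: queue=[D] q_used=0 → run D
t=18: queue=[D] q_used=1 → run D
t=19: (idle)
t=20: (idle)
t=21: (idle)
t=22: (idle)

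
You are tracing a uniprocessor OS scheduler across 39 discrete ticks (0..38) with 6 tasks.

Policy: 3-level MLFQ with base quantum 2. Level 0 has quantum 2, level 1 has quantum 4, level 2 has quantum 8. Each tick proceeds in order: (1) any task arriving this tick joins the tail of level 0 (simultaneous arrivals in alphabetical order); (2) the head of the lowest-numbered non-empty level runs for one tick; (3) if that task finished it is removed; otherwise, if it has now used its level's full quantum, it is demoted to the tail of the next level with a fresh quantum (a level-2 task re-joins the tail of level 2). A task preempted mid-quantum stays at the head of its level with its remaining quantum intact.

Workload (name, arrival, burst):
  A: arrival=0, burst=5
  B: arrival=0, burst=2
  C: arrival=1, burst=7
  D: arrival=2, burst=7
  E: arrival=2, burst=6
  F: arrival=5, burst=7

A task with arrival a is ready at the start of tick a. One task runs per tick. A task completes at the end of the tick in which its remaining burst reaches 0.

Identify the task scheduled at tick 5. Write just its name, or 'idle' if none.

running at tick 5 = C

t=0: L0/L1/L2 = AB/-/- → run A
t=1: L0/L1/L2 = ABC/-/- → run A
t=2: L0/L1/L2 = BCDE/A/- → run B
t=3: L0/L1/L2 = BCDE/A/- → run B
t=4: L0/L1/L2 = CDE/A/- → run C
t=5: L0/L1/L2 = CDEF/A/- → run C
t=6: L0/L1/L2 = DEF/AC/- → run D
t=7: L0/L1/L2 = DEF/AC/- → run D
t=8: L0/L1/L2 = EF/ACD/- → run E
t=9: L0/L1/L2 = EF/ACD/- → run E
t=10: L0/L1/L2 = F/ACDE/- → run F
t=11: L0/L1/L2 = F/ACDE/- → run F
t=12: L0/L1/L2 = -/ACDEF/- → run A
t=13: L0/L1/L2 = -/ACDEF/- → run A
t=14: L0/L1/L2 = -/ACDEF/- → run A
t=15: L0/L1/L2 = -/CDEF/- → run C
t=16: L0/L1/L2 = -/CDEF/- → run C
t=17: L0/L1/L2 = -/CDEF/- → run C
t=18: L0/L1/L2 = -/CDEF/- → run C
t=19: L0/L1/L2 = -/DEF/C → run D
t=20: L0/L1/L2 = -/DEF/C → run D
t=21: L0/L1/L2 = -/DEF/C → run D
t=22: L0/L1/L2 = -/DEF/C → run D
t=23: L0/L1/L2 = -/EF/CD → run E
t=24: L0/L1/L2 = -/EF/CD → run E
t=25: L0/L1/L2 = -/EF/CD → run E
t=26: L0/L1/L2 = -/EF/CD → run E
t=27: L0/L1/L2 = -/F/CD → run F
t=28: L0/L1/L2 = -/F/CD → run F
t=29: L0/L1/L2 = -/F/CD → run F
t=30: L0/L1/L2 = -/F/CD → run F
t=31: L0/L1/L2 = -/-/CDF → run C
t=32: L0/L1/L2 = -/-/DF → run D
t=33: L0/L1/L2 = -/-/F → run F
t=34: (idle)
t=35: (idle)
t=36: (idle)
t=37: (idle)
t=38: (idle)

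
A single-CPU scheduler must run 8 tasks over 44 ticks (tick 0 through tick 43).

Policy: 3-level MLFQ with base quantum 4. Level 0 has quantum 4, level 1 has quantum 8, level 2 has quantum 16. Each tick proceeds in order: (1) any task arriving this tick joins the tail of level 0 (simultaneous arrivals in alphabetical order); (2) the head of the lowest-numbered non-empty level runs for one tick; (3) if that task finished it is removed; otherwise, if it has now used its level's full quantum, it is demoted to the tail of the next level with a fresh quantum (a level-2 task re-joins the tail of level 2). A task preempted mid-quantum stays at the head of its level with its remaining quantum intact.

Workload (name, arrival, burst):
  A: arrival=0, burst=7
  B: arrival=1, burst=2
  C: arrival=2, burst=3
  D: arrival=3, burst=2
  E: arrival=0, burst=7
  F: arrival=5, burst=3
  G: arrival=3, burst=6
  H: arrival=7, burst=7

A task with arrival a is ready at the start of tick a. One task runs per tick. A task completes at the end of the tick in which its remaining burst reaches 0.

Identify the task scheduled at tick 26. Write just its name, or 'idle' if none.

running at tick 26 = A

t=0: L0/L1/L2 = AE/-/- → run A
t=1: L0/L1/L2 = AEB/-/- → run A
t=2: L0/L1/L2 = AEBC/-/- → run A
t=3: L0/L1/L2 = AEBCDG/-/- → run A
t=4: L0/L1/L2 = EBCDG/A/- → run E
t=5: L0/L1/L2 = EBCDGF/A/- → run E
t=6: L0/L1/L2 = EBCDGF/A/- → run E
t=7: L0/L1/L2 = EBCDGFH/A/- → run E
t=8: L0/L1/L2 = BCDGFH/AE/- → run B
t=9: L0/L1/L2 = BCDGFH/AE/- → run B
t=10: L0/L1/L2 = CDGFH/AE/- → run C
t=11: L0/L1/L2 = CDGFH/AE/- → run C
t=12: L0/L1/L2 = CDGFH/AE/- → run C
t=13: L0/L1/L2 = DGFH/AE/- → run D
t=14: L0/L1/L2 = DGFH/AE/- → run D
t=15: L0/L1/L2 = GFH/AE/- → run G
t=16: L0/L1/L2 = GFH/AE/- → run G
t=17: L0/L1/L2 = GFH/AE/- → run G
t=18: L0/L1/L2 = GFH/AE/- → run G
t=19: L0/L1/L2 = FH/AEG/- → run F
t=20: L0/L1/L2 = FH/AEG/- → run F
t=21: L0/L1/L2 = FH/AEG/- → run F
t=22: L0/L1/L2 = H/AEG/- → run H
t=23: L0/L1/L2 = H/AEG/- → run H
t=24: L0/L1/L2 = H/AEG/- → run H
t=25: L0/L1/L2 = H/AEG/- → run H
t=26: L0/L1/L2 = -/AEGH/- → run A
t=27: L0/L1/L2 = -/AEGH/- → run A
t=28: L0/L1/L2 = -/AEGH/- → run A
t=29: L0/L1/L2 = -/EGH/- → run E
t=30: L0/L1/L2 = -/EGH/- → run E
t=31: L0/L1/L2 = -/EGH/- → run E
t=32: L0/L1/L2 = -/GH/- → run G
t=33: L0/L1/L2 = -/GH/- → run G
t=34: L0/L1/L2 = -/H/- → run H
t=35: L0/L1/L2 = -/H/- → run H
t=36: L0/L1/L2 = -/H/- → run H
t=37: (idle)
t=38: (idle)
t=39: (idle)
t=40: (idle)
t=41: (idle)
t=42: (idle)
t=43: (idle)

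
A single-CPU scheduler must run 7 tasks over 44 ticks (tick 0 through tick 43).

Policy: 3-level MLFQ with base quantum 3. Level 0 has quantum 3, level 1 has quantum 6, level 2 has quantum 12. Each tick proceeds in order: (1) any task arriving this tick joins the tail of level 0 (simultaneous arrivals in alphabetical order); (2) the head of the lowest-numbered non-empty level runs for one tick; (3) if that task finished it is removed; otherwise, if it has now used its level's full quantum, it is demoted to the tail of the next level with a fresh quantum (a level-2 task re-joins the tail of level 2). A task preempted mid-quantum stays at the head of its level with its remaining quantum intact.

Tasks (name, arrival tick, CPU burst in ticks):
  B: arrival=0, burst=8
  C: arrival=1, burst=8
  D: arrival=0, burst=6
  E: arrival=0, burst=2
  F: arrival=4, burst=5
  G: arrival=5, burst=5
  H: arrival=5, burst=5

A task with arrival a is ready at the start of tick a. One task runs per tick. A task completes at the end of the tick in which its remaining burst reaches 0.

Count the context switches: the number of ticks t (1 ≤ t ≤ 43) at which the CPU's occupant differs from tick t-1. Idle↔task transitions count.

t=0: L0/L1/L2 = BDE/-/- → run B
t=1: L0/L1/L2 = BDEC/-/- → run B
t=2: L0/L1/L2 = BDEC/-/- → run B
t=3: L0/L1/L2 = DEC/B/- → run D
t=4: L0/L1/L2 = DECF/B/- → run D
t=5: L0/L1/L2 = DECFGH/B/- → run D
t=6: L0/L1/L2 = ECFGH/BD/- → run E
t=7: L0/L1/L2 = ECFGH/BD/- → run E
t=8: L0/L1/L2 = CFGH/BD/- → run C
t=9: L0/L1/L2 = CFGH/BD/- → run C
t=10: L0/L1/L2 = CFGH/BD/- → run C
t=11: L0/L1/L2 = FGH/BDC/- → run F
t=12: L0/L1/L2 = FGH/BDC/- → run F
t=13: L0/L1/L2 = FGH/BDC/- → run F
t=14: L0/L1/L2 = GH/BDCF/- → run G
t=15: L0/L1/L2 = GH/BDCF/- → run G
t=16: L0/L1/L2 = GH/BDCF/- → run G
t=17: L0/L1/L2 = H/BDCFG/- → run H
t=18: L0/L1/L2 = H/BDCFG/- → run H
t=19: L0/L1/L2 = H/BDCFG/- → run H
t=20: L0/L1/L2 = -/BDCFGH/- → run B
t=21: L0/L1/L2 = -/BDCFGH/- → run B
t=22: L0/L1/L2 = -/BDCFGH/- → run B
t=23: L0/L1/L2 = -/BDCFGH/- → run B
t=24: L0/L1/L2 = -/BDCFGH/- → run B
t=25: L0/L1/L2 = -/DCFGH/- → run D
t=26: L0/L1/L2 = -/DCFGH/- → run D
t=27: L0/L1/L2 = -/DCFGH/- → run D
t=28: L0/L1/L2 = -/CFGH/- → run C
t=29: L0/L1/L2 = -/CFGH/- → run C
t=30: L0/L1/L2 = -/CFGH/- → run C
t=31: L0/L1/L2 = -/CFGH/- → run C
t=32: L0/L1/L2 = -/CFGH/- → run C
t=33: L0/L1/L2 = -/FGH/- → run F
t=34: L0/L1/L2 = -/FGH/- → run F
t=35: L0/L1/L2 = -/GH/- → run G
t=36: L0/L1/L2 = -/GH/- → run G
t=37: L0/L1/L2 = -/H/- → run H
t=38: L0/L1/L2 = -/H/- → run H
t=39: (idle)
t=40: (idle)
t=41: (idle)
t=42: (idle)
t=43: (idle)

context switches = 13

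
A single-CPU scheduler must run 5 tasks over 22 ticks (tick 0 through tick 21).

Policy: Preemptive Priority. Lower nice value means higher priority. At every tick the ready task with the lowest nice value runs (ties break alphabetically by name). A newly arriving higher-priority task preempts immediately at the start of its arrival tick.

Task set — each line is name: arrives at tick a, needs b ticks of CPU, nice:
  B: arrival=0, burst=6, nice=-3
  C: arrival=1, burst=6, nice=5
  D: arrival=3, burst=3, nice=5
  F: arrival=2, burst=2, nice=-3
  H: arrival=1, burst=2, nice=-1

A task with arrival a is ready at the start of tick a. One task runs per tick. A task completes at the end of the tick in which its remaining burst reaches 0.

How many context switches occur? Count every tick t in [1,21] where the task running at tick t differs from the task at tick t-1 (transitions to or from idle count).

t=0: ready={B} → run B
t=1: ready={B,C,H} → run B
t=2: ready={B,C,F,H} → run B
t=3: ready={B,C,D,F,H} → run B
t=4: ready={B,C,D,F,H} → run B
t=5: ready={B,C,D,F,H} → run B
t=6: ready={C,D,F,H} → run F
t=7: ready={C,D,F,H} → run F
t=8: ready={C,D,H} → run H
t=9: ready={C,D,H} → run H
t=10: ready={C,D} → run C
t=11: ready={C,D} → run C
t=12: ready={C,D} → run C
t=13: ready={C,D} → run C
t=14: ready={C,D} → run C
t=15: ready={C,D} → run C
t=16: ready={D} → run D
t=17: ready={D} → run D
t=18: ready={D} → run D
t=19: (idle)
t=20: (idle)
t=21: (idle)

context switches = 5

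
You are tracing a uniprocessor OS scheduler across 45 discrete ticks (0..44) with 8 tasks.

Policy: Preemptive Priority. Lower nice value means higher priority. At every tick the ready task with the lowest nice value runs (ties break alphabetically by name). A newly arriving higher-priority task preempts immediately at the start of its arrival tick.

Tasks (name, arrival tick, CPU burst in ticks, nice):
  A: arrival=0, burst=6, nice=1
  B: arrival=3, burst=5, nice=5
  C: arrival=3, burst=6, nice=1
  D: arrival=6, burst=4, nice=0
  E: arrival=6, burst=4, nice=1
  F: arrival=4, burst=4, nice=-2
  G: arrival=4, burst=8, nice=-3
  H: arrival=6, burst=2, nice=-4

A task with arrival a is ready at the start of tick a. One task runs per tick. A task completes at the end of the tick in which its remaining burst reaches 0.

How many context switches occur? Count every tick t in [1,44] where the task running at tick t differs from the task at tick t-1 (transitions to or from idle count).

context switches = 10

t=0: ready={A} → run A
t=1: ready={A} → run A
t=2: ready={A} → run A
t=3: ready={A,B,C} → run A
t=4: ready={A,B,C,F,G} → run G
t=5: ready={A,B,C,F,G} → run G
t=6: ready={A,B,C,D,E,F,G,H} → run H
t=7: ready={A,B,C,D,E,F,G,H} → run H
t=8: ready={A,B,C,D,E,F,G} → run G
t=9: ready={A,B,C,D,E,F,G} → run G
t=10: ready={A,B,C,D,E,F,G} → run G
t=11: ready={A,B,C,D,E,F,G} → run G
t=12: ready={A,B,C,D,E,F,G} → run G
t=13: ready={A,B,C,D,E,F,G} → run G
t=14: ready={A,B,C,D,E,F} → run F
t=15: ready={A,B,C,D,E,F} → run F
t=16: ready={A,B,C,D,E,F} → run F
t=17: ready={A,B,C,D,E,F} → run F
t=18: ready={A,B,C,D,E} → run D
t=19: ready={A,B,C,D,E} → run D
t=20: ready={A,B,C,D,E} → run D
t=21: ready={A,B,C,D,E} → run D
t=22: ready={A,B,C,E} → run A
t=23: ready={A,B,C,E} → run A
t=24: ready={B,C,E} → run C
t=25: ready={B,C,E} → run C
t=26: ready={B,C,E} → run C
t=27: ready={B,C,E} → run C
t=28: ready={B,C,E} → run C
t=29: ready={B,C,E} → run C
t=30: ready={B,E} → run E
t=31: ready={B,E} → run E
t=32: ready={B,E} → run E
t=33: ready={B,E} → run E
t=34: ready={B} → run B
t=35: ready={B} → run B
t=36: ready={B} → run B
t=37: ready={B} → run B
t=38: ready={B} → run B
t=39: (idle)
t=40: (idle)
t=41: (idle)
t=42: (idle)
t=43: (idle)
t=44: (idle)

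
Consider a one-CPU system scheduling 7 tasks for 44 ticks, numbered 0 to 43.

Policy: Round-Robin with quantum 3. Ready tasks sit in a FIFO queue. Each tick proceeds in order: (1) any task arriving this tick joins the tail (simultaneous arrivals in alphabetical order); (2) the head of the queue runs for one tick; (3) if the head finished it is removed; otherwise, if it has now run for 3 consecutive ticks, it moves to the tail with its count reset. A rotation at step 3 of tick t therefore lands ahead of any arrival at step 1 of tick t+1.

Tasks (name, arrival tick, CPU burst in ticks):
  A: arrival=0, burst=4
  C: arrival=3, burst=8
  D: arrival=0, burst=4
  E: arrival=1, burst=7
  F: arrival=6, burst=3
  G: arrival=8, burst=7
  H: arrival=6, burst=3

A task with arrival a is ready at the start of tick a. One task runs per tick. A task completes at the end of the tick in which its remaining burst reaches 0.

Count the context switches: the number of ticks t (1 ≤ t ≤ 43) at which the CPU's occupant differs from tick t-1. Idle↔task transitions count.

context switches = 15

t=0: queue=[A,D] q_used=0 → run A
t=1: queue=[A,D,E] q_used=1 → run A
t=2: queue=[A,D,E] q_used=2 → run A
t=3: queue=[D,E,A,C] q_used=0 → run D
t=4: queue=[D,E,A,C] q_used=1 → run D
t=5: queue=[D,E,A,C] q_used=2 → run D
t=6: queue=[E,A,C,D,F,H] q_used=0 → run E
t=7: queue=[E,A,C,D,F,H] q_used=1 → run E
t=8: queue=[E,A,C,D,F,H,G] q_used=2 → run E
t=9: queue=[A,C,D,F,H,G,E] q_used=0 → run A
t=10: queue=[C,D,F,H,G,E] q_used=0 → run C
t=11: queue=[C,D,F,H,G,E] q_used=1 → run C
t=12: queue=[C,D,F,H,G,E] q_used=2 → run C
t=13: queue=[D,F,H,G,E,C] q_used=0 → run D
t=14: queue=[F,H,G,E,C] q_used=0 → run F
t=15: queue=[F,H,G,E,C] q_used=1 → run F
t=16: queue=[F,H,G,E,C] q_used=2 → run F
t=17: queue=[H,G,E,C] q_used=0 → run H
t=18: queue=[H,G,E,C] q_used=1 → run H
t=19: queue=[H,G,E,C] q_used=2 → run H
t=20: queue=[G,E,C] q_used=0 → run G
t=21: queue=[G,E,C] q_used=1 → run G
t=22: queue=[G,E,C] q_used=2 → run G
t=23: queue=[E,C,G] q_used=0 → run E
t=24: queue=[E,C,G] q_used=1 → run E
t=25: queue=[E,C,G] q_used=2 → run E
t=26: queue=[C,G,E] q_used=0 → run C
t=27: queue=[C,G,E] q_used=1 → run C
t=28: queue=[C,G,E] q_used=2 → run C
t=29: queue=[G,E,C] q_used=0 → run G
t=30: queue=[G,E,C] q_used=1 → run G
t=31: queue=[G,E,C] q_used=2 → run G
t=32: queue=[E,C,G] q_used=0 → run E
t=33: queue=[C,G] q_used=0 → run C
t=34: queue=[C,G] q_used=1 → run C
t=35: queue=[G] q_used=0 → run G
t=36: (idle)
t=37: (idle)
t=38: (idle)
t=39: (idle)
t=40: (idle)
t=41: (idle)
t=42: (idle)
t=43: (idle)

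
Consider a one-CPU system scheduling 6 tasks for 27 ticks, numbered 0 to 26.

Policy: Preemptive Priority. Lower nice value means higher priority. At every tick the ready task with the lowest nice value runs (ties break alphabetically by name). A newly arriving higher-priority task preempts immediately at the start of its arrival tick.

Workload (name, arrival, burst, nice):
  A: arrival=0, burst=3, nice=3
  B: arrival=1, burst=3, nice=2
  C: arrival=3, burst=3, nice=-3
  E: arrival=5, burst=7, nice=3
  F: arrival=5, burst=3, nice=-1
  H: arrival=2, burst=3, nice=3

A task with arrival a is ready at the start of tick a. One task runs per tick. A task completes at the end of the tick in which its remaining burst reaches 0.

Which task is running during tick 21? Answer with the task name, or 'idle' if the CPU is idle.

t=0: ready={A} → run A
t=1: ready={A,B} → run B
t=2: ready={A,B,H} → run B
t=3: ready={A,B,C,H} → run C
t=4: ready={A,B,C,H} → run C
t=5: ready={A,B,C,E,F,H} → run C
t=6: ready={A,B,E,F,H} → run F
t=7: ready={A,B,E,F,H} → run F
t=8: ready={A,B,E,F,H} → run F
t=9: ready={A,B,E,H} → run B
t=10: ready={A,E,H} → run A
t=11: ready={A,E,H} → run A
t=12: ready={E,H} → run E
t=13: ready={E,H} → run E
t=14: ready={E,H} → run E
t=15: ready={E,H} → run E
t=16: ready={E,H} → run E
t=17: ready={E,H} → run E
t=18: ready={E,H} → run E
t=19: ready={H} → run H
t=20: ready={H} → run H
t=21: ready={H} → run H
t=22: (idle)
t=23: (idle)
t=24: (idle)
t=25: (idle)
t=26: (idle)

running at tick 21 = H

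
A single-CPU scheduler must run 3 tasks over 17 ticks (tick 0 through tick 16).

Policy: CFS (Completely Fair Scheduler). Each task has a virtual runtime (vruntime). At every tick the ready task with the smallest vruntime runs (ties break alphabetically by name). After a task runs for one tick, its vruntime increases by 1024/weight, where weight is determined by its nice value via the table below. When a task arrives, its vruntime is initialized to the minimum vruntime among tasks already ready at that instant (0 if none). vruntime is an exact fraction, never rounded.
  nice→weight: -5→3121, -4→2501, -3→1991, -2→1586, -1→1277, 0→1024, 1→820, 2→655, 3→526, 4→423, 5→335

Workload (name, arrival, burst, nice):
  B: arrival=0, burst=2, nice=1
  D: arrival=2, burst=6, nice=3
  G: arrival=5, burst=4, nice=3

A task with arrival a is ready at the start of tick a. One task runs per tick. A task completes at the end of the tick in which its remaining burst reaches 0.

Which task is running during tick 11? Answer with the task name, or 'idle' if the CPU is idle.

t=0: vr[B=0] → run B
t=1: vr[B=256/205] → run B
t=2: vr[D=0] → run D
t=3: vr[D=512/263] → run D
t=4: vr[D=1024/263] → run D
t=5: vr[D=1536/263 G=1536/263] → run D
t=6: vr[D=2048/263 G=1536/263] → run G
t=7: vr[D=2048/263 G=2048/263] → run D
t=8: vr[D=2560/263 G=2048/263] → run G
t=9: vr[D=2560/263 G=2560/263] → run D
t=10: vr[G=2560/263] → run G
t=11: vr[G=3072/263] → run G
t=12: (idle)
t=13: (idle)
t=14: (idle)
t=15: (idle)
t=16: (idle)

running at tick 11 = G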